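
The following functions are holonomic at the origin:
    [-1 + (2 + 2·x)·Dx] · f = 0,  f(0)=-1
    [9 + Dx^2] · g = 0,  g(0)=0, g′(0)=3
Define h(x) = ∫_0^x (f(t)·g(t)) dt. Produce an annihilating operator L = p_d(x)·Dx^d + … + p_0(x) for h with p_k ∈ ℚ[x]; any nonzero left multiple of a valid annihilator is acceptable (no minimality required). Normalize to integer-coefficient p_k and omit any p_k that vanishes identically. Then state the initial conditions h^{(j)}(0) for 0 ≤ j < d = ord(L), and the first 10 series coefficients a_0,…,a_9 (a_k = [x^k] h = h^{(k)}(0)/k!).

L = (39 + 72·x + 36·x^2)·Dx + (-4 - 4·x)·Dx^2 + (4 + 8·x + 4·x^2)·Dx^3  (order 3).
h: a_k = 0, 0, -3/2, -1/2, 39/32, 33/80, -527/1280, -1041/8960, 20529/286720, 263/14336, …
ICs: h(0) = 0, h′(0) = 0, h′′(0) = -3.

f: a_k = -1, -1/2, 1/8, -1/16, 5/128, -7/256, 21/1024, -33/2048, 429/32768, -715/65536, …
g: a_k = 0, 3, 0, -9/2, 0, 81/40, 0, -243/560, 0, 243/4480, …
Sym-product of L_f,L_g gives L₀ (≤ ord 2).
Integrate: L := L₀·Dx.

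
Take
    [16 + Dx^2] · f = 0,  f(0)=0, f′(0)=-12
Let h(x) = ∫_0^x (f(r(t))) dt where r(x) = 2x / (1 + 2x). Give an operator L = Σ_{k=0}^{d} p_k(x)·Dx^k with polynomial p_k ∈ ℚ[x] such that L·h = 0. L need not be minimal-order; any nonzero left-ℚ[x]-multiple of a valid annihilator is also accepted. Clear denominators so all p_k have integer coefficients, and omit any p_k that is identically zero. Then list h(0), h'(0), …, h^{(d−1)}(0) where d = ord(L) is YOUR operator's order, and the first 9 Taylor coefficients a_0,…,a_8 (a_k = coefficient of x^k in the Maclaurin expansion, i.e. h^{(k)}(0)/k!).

f: a_k = 0, -12, 0, 32, 0, -128/5, 0, 1024/105, 0, …
f∘r: x↦r, Dx↦Dx/r' in L_f ⇒ L₀.
h=∫₀ˣh₀: take L = L₀·Dx.
L = 64·Dx + (4 + 24·x + 48·x^2 + 32·x^3)·Dx^2 + (1 + 8·x + 24·x^2 + 32·x^3 + 16·x^4)·Dx^3  (order 3).
h: a_k = 0, 0, -12, 16, 40, -1344/5, 12352/15, -11520/7, 157504/105, …
ICs: h(0) = 0, h′(0) = 0, h′′(0) = -24.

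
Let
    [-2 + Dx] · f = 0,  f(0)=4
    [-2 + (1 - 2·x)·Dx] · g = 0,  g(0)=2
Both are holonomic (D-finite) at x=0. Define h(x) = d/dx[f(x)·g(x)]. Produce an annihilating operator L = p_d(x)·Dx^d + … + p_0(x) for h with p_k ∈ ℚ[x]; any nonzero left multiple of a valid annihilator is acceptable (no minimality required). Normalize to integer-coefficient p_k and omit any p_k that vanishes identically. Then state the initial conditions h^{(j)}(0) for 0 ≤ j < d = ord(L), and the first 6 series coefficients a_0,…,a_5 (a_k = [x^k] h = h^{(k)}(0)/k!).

L = (5 - 8·x + 4·x^2) + (-1 + 3·x - 2·x^2)·Dx  (order 1).
h: a_k = 32, 160, 512, 4160/3, 10432/3, 125248/15, …
ICs: h(0) = 32.

f: a_k = 4, 8, 8, 16/3, 8/3, 16/15, …
g: a_k = 2, 4, 8, 16, 32, 64, …
Product ⇒ symmetric product L₀, ord ≤ 1.
Derive L from L₀ (diff closure).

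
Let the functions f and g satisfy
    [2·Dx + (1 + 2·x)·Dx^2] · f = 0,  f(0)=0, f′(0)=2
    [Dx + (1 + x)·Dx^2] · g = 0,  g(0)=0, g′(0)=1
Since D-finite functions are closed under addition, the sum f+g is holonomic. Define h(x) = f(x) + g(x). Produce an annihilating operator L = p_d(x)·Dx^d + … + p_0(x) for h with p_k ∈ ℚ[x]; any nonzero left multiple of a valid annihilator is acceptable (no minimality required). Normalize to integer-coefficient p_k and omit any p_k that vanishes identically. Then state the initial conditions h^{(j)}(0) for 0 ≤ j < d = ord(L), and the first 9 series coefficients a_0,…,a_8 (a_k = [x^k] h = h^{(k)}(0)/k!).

L = 4·Dx + (6 + 8·x)·Dx^2 + (1 + 3·x + 2·x^2)·Dx^3  (order 3).
h: a_k = 0, 3, -5/2, 3, -17/4, 33/5, -65/6, 129/7, -257/8, …
ICs: h(0) = 0, h′(0) = 3, h′′(0) = -5.

f: a_k = 0, 2, -2, 8/3, -4, 32/5, -32/3, 128/7, -32, …
g: a_k = 0, 1, -1/2, 1/3, -1/4, 1/5, -1/6, 1/7, -1/8, …
L₀ := lclm(L_f,L_g); ord L₀ ≤ 2+2.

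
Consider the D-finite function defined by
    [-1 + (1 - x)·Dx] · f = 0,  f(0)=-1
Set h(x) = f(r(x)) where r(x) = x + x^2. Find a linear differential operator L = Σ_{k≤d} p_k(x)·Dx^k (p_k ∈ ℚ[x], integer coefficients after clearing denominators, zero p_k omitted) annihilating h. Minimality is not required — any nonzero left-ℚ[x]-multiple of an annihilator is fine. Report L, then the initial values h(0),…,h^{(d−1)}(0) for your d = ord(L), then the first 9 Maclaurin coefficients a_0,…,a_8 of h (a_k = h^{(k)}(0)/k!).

L = (1 + 2·x) + (-1 + x + x^2)·Dx  (order 1).
h: a_k = -1, -1, -2, -3, -5, -8, -13, -21, -34, …
ICs: h(0) = -1.

f: a_k = -1, -1, -1, -1, -1, -1, -1, -1, -1, …
Substitute x→r, Dx→(1/r')Dx; clear ⇒ L₀.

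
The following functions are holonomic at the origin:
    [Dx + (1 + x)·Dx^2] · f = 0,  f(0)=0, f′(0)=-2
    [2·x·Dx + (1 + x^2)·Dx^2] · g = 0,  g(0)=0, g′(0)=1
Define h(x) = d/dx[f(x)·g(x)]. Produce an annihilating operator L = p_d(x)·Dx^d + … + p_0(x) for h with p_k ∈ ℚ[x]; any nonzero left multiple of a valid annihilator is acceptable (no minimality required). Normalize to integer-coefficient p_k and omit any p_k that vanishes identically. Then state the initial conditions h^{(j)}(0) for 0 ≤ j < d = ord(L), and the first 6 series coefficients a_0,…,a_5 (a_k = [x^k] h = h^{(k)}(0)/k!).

L = (24 + 44·x + 80·x^2 + 156·x^3 + 120·x^4 + 52·x^5 + 4·x^7) + (18 + 124·x + 308·x^2 + 484·x^3 + 544·x^4 + 372·x^5 + 140·x^6 + 12·x^7 + 14·x^8)·Dx + (12 + 64·x + 192·x^2 + 312·x^3 + 360·x^4 + 312·x^5 + 192·x^6 + 72·x^7 + 12·x^8 + 8·x^9)·Dx^2 + (5 + 18·x + 37·x^2 + 56·x^3 + 66·x^4 + 60·x^5 + 42·x^6 + 24·x^7 + 9·x^8 + 2·x^9 + x^10)·Dx^3  (order 3).
h: a_k = 0, -4, 3, 0, 5/6, -52/15, …
ICs: h(0) = 0, h′(0) = -4, h′′(0) = 6.

f: a_k = 0, -2, 1, -2/3, 1/2, -2/5, …
g: a_k = 0, 1, 0, -1/3, 0, 1/5, …
h₀=f·g: eliminate ⇒ L₀, order ≤ 2·2.
h=h₀': d/dx-closure on L₀ ⇒ L.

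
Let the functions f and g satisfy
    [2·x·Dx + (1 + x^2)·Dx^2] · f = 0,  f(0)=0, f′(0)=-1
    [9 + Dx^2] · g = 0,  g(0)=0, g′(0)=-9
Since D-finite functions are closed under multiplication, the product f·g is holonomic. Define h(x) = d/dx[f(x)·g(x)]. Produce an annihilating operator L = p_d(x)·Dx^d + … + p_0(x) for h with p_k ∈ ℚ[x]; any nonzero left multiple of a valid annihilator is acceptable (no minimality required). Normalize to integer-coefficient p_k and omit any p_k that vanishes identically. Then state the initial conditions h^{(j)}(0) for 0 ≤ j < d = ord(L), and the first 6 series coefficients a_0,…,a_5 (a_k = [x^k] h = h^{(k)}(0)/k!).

f: a_k = 0, -1, 0, 1/3, 0, -1/5, …
g: a_k = 0, -9, 0, 27/2, 0, -243/40, …
Product ⇒ symmetric product L₀, ord ≤ 4.
Differentiate: ansatz ord ≤ ord L₀ ⇒ L.
L = (20358 + 86886·x^2 + 157437·x^4 + 155520·x^6 + 96228·x^8 + 36450·x^10 + 6561·x^12) + (6372·x + 25596·x^3 + 39960·x^5 + 32400·x^7 + 14580·x^9 + 2916·x^11)·Dx + (3432 + 15828·x^2 + 31110·x^4 + 33588·x^6 + 22032·x^8 + 8424·x^10 + 1458·x^12)·Dx^2 + (708·x + 2844·x^3 + 4440·x^5 + 3600·x^7 + 1620·x^9 + 324·x^11)·Dx^3 + (130 + 686·x^2 + 1513·x^4 + 1812·x^6 + 1260·x^8 + 486·x^10 + 81·x^12)·Dx^4  (order 4).
h: a_k = 0, 18, 0, -66, 0, 297/4, …
ICs: h(0) = 0, h′(0) = 18, h′′(0) = 0, h′′′(0) = -396.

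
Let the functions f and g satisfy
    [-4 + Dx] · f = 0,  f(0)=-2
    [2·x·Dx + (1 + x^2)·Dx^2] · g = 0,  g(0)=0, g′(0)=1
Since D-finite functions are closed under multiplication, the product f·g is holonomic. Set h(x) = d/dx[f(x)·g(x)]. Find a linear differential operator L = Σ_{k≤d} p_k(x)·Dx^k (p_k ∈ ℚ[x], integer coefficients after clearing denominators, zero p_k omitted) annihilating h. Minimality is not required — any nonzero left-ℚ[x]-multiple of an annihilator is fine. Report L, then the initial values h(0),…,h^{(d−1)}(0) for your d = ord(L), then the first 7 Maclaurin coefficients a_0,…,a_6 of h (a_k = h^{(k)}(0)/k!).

L = (28 - 32·x + 76·x^2 - 32·x^3 + 32·x^4) + (-15 + 12·x - 35·x^2 + 12·x^3 - 16·x^4)·Dx + (2 - x + 4·x^2 - x^3 + 2·x^4)·Dx^2  (order 2).
h: a_k = -2, -16, -46, -224/3, -82, -208/3, -754/15, …
ICs: h(0) = -2, h′(0) = -16.

f: a_k = -2, -8, -16, -64/3, -64/3, -256/15, -512/45, …
g: a_k = 0, 1, 0, -1/3, 0, 1/5, 0, …
L₀ := L_f ⊗_s L_g (sym. prod.), ord ≤ 2.
Derive L from L₀ (diff closure).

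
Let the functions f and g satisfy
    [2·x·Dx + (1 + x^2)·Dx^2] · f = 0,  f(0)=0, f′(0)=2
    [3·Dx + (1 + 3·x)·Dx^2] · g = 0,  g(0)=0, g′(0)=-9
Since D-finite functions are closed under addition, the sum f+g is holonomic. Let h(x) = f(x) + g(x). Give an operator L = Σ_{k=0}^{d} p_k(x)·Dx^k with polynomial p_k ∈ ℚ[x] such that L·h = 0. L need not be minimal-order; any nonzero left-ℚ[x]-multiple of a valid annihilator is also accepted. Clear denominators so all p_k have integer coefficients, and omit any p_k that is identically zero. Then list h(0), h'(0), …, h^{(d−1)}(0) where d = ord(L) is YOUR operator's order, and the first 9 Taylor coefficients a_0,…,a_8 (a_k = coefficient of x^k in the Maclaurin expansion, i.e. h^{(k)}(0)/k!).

L = (-6 - 54·x + 18·x^2 + 18·x^3)·Dx + (-20 - 12·x - 48·x^2 + 36·x^3 + 36·x^4)·Dx^2 + (-3 - 7·x + 6·x^2 + 2·x^3 + 9·x^4 + 9·x^5)·Dx^3  (order 3).
h: a_k = 0, -7, 27/2, -83/3, 243/4, -727/5, 729/2, -6563/7, 19683/8, …
ICs: h(0) = 0, h′(0) = -7, h′′(0) = 27.

f: a_k = 0, 2, 0, -2/3, 0, 2/5, 0, -2/7, 0, …
g: a_k = 0, -9, 27/2, -27, 243/4, -729/5, 729/2, -6561/7, 19683/8, …
L₀ := lclm(L_f,L_g); ord L₀ ≤ 2+2.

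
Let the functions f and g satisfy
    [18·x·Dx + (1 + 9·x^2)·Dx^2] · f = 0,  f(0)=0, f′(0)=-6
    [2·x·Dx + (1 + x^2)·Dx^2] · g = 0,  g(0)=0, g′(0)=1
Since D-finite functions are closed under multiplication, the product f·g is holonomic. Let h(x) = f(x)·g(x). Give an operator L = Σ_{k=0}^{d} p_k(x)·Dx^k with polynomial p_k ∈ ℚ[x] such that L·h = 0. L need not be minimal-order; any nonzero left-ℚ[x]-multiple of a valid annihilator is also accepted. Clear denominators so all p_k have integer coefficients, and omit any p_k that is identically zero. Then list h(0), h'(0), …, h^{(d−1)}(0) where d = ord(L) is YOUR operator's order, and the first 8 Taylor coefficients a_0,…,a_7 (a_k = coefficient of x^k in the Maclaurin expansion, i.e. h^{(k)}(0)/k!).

f: a_k = 0, -6, 0, 18, 0, -486/5, 0, 4374/7, …
g: a_k = 0, 1, 0, -1/3, 0, 1/5, 0, -1/7, …
Product ⇒ symmetric product L₀, ord ≤ 4.
L = (-216·x - 3600·x^3 - 5184·x^5 + 6480·x^7 + 17496·x^9)·Dx + (-40 - 1452·x^2 - 6480·x^4 - 4536·x^6 + 22680·x^8 + 26244·x^10)·Dx^2 + (-80·x - 980·x^3 - 2160·x^5 + 2952·x^7 + 12960·x^9 + 8748·x^11)·Dx^3 + (-1 - 20·x^2 - 109·x^4 + 981·x^8 + 1620·x^10 + 729·x^12)·Dx^4  (order 4).
h: a_k = 0, 0, -6, 0, 20, 0, -522/5, 0, …
ICs: h(0) = 0, h′(0) = 0, h′′(0) = -12, h′′′(0) = 0.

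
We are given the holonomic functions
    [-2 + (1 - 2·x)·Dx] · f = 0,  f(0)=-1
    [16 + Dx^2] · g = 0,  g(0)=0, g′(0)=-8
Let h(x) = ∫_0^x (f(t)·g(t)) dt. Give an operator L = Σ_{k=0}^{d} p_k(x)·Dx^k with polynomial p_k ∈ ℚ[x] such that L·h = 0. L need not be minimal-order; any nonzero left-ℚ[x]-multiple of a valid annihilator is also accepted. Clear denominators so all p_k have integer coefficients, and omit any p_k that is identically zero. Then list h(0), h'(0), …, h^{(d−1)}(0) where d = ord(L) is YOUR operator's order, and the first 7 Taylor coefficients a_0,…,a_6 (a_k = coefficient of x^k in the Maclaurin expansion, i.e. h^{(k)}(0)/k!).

L = (-16 + 32·x)·Dx + 4·Dx^2 + (-1 + 2·x)·Dx^3  (order 3).
h: a_k = 0, 0, 4, 16/3, 8/3, 64/15, 448/45, …
ICs: h(0) = 0, h′(0) = 0, h′′(0) = 8.

f: a_k = -1, -2, -4, -8, -16, -32, -64, …
g: a_k = 0, -8, 0, 64/3, 0, -256/15, 0, …
L₀ := L_f ⊗_s L_g (sym. prod.), ord ≤ 2.
∫: right-multiply L₀ by Dx.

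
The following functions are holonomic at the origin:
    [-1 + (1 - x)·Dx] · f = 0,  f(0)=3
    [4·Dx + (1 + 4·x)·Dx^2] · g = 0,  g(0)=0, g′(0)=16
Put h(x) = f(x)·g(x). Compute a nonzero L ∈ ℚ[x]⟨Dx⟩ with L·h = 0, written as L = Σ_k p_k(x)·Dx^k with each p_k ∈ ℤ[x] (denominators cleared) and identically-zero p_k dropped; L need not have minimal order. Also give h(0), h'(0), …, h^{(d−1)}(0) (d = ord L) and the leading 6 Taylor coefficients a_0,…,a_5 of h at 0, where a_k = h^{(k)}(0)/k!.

f: a_k = 3, 3, 3, 3, 3, 3, …
g: a_k = 0, 16, -32, 256/3, -256, 4096/5, …
L₀ := L_f ⊗_s L_g (sym. prod.), ord ≤ 2.
L = 4 + (-2 + 12·x)·Dx + (-1 - 3·x + 4·x^2)·Dx^2  (order 2).
h: a_k = 0, 48, -48, 208, -560, 9488/5, …
ICs: h(0) = 0, h′(0) = 48.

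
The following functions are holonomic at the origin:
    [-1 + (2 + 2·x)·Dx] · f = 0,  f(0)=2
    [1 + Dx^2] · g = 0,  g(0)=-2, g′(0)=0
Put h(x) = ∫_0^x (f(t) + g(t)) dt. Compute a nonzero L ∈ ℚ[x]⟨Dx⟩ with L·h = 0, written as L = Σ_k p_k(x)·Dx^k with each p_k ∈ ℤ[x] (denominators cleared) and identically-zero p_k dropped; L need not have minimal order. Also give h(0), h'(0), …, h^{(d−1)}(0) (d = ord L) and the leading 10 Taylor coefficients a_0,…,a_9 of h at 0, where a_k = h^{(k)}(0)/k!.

f: a_k = 2, 1, -1/4, 1/8, -5/64, 7/128, -21/512, 33/1024, -429/16384, 715/32768, …
g: a_k = -2, 0, 1, 0, -1/12, 0, 1/360, 0, -1/20160, 0, …
Sum ⇒ L₀ = lclm(L_f,L_g) in ℚ(x)⟨Dx⟩.
Integrate: L := L₀·Dx.
L = (-7 - 8·x - 4·x^2)·Dx + (6 + 22·x + 24·x^2 + 8·x^3)·Dx^2 + (-7 - 8·x - 4·x^2)·Dx^3 + (6 + 22·x + 24·x^2 + 8·x^3)·Dx^4  (order 4).
h: a_k = 0, 0, 1/2, 1/4, 1/32, -31/960, 7/768, -881/161280, 33/8192, -135391/46448640, …
ICs: h(0) = 0, h′(0) = 0, h′′(0) = 1, h′′′(0) = 3/2.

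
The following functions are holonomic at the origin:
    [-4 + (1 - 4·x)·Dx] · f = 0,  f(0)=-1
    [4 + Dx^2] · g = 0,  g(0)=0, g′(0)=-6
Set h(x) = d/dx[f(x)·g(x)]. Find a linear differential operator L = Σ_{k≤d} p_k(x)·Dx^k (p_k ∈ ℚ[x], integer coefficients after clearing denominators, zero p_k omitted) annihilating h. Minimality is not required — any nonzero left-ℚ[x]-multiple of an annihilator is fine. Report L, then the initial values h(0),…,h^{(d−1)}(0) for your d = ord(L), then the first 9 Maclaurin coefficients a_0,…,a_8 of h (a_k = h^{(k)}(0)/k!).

L = (-28 - 32·x + 64·x^2) + (-8 + 32·x)·Dx + (1 - 8·x + 16·x^2)·Dx^2  (order 2).
h: a_k = 6, 48, 276, 1472, 7364, 176736/5, 2474296/15, 79177472/105, 50899804/15, …
ICs: h(0) = 6, h′(0) = 48.

f: a_k = -1, -4, -16, -64, -256, -1024, -4096, -16384, -65536, …
g: a_k = 0, -6, 0, 4, 0, -4/5, 0, 8/105, 0, …
f·g: L₀ = L_f ⊗_s L_g, ord ≤ 1·2.
Differentiate: ansatz ord ≤ ord L₀ ⇒ L.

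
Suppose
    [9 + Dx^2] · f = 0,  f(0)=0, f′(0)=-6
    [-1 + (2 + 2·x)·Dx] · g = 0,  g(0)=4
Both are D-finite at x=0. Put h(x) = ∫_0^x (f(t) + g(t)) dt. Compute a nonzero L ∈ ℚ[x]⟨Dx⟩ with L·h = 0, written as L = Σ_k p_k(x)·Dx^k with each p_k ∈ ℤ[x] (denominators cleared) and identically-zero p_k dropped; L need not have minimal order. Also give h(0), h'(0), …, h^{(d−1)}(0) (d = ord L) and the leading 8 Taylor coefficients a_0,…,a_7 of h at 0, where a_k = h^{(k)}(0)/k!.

L = (-351 - 648·x - 324·x^2)·Dx + (630 + 1926·x + 1944·x^2 + 648·x^3)·Dx^2 + (-39 - 72·x - 36·x^2)·Dx^3 + (70 + 214·x + 216·x^2 + 72·x^3)·Dx^4  (order 4).
h: a_k = 0, 4, -2, -1/6, 37/16, -1/32, -1261/1920, -3/256, …
ICs: h(0) = 0, h′(0) = 4, h′′(0) = -4, h′′′(0) = -1.

f: a_k = 0, -6, 0, 9, 0, -81/20, 0, 243/280, …
g: a_k = 4, 2, -1/2, 1/4, -5/32, 7/64, -21/256, 33/512, …
Sum ⇒ L₀ = lclm(L_f,L_g) in ℚ(x)⟨Dx⟩.
h=∫₀ˣh₀: take L = L₀·Dx.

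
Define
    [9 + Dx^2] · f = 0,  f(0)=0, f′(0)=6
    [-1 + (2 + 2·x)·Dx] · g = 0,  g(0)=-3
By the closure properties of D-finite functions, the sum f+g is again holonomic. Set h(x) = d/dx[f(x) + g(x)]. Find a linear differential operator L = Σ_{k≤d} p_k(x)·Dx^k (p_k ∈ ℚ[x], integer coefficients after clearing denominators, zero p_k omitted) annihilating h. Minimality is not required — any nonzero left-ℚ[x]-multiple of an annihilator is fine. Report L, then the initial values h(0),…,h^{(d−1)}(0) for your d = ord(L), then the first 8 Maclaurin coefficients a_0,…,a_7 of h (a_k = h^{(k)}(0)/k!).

f: a_k = 0, 6, 0, -9, 0, 81/20, 0, -243/280, …
g: a_k = -3, -3/2, 3/8, -3/16, 15/128, -21/256, 63/1024, -99/2048, …
L₀ := lclm(L_f,L_g); ord L₀ ≤ 2+1.
Differentiate: ansatz ord ≤ ord L₀ ⇒ L.
L = (-153 - 216·x - 108·x^2) + (-234 - 666·x - 648·x^2 - 216·x^3)·Dx + (-17 - 24·x - 12·x^2)·Dx^2 + (-26 - 74·x - 72·x^2 - 24·x^3)·Dx^3  (order 3).
h: a_k = 9/2, 3/4, -441/16, 15/32, 5079/256, 189/512, -65673/10240, 1287/4096, …
ICs: h(0) = 9/2, h′(0) = 3/4, h′′(0) = -441/8.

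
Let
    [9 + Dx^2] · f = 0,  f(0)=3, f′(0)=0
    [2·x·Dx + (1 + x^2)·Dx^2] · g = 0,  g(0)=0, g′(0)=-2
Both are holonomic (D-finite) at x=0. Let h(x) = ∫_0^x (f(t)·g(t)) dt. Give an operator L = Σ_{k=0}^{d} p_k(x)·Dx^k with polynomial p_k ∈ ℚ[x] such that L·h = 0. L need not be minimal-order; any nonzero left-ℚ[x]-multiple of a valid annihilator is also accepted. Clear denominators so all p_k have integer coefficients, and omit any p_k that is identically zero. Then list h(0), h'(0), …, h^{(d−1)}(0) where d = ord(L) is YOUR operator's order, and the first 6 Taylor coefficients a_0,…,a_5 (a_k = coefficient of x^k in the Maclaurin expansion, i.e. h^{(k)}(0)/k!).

f: a_k = 3, 0, -27/2, 0, 81/8, 0, …
g: a_k = 0, -2, 0, 2/3, 0, -2/5, …
Sym-product of L_f,L_g gives L₀ (≤ ord 4).
h=∫₀ˣh₀: take L = L₀·Dx.
L = (1170 + 3834·x^2 + 4779·x^4 + 2916·x^6 + 729·x^8)·Dx + (396·x + 1044·x^3 + 972·x^5 + 324·x^7)·Dx^2 + (220 + 768·x^2 + 1026·x^4 + 648·x^6 + 162·x^8)·Dx^3 + (44·x + 116·x^3 + 108·x^5 + 36·x^7)·Dx^4 + (10 + 38·x^2 + 55·x^4 + 36·x^6 + 9·x^8)·Dx^5  (order 5).
h: a_k = 0, 0, -3, 0, 29/4, 0, …
ICs: h(0) = 0, h′(0) = 0, h′′(0) = -6, h′′′(0) = 0, h′′′′(0) = 174.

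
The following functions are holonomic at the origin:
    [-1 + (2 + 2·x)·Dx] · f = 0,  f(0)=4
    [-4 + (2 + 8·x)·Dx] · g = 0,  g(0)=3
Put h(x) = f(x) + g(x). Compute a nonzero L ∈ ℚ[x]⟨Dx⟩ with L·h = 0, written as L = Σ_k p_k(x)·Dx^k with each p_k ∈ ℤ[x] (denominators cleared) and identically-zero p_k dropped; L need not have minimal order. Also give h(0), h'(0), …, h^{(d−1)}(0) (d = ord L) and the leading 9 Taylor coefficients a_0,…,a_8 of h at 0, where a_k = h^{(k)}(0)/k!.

L = -2 + (5 + 8·x)·Dx + (2 + 10·x + 8·x^2)·Dx^2  (order 2).
h: a_k = 7, 8, -13/2, 49/4, -965/32, 5383/64, -64533/256, 405537/512, -21086637/8192, …
ICs: h(0) = 7, h′(0) = 8.

f: a_k = 4, 2, -1/2, 1/4, -5/32, 7/64, -21/256, 33/512, -429/8192, …
g: a_k = 3, 6, -6, 12, -30, 84, -252, 792, -2574, …
Sum ⇒ L₀ = lclm(L_f,L_g) in ℚ(x)⟨Dx⟩.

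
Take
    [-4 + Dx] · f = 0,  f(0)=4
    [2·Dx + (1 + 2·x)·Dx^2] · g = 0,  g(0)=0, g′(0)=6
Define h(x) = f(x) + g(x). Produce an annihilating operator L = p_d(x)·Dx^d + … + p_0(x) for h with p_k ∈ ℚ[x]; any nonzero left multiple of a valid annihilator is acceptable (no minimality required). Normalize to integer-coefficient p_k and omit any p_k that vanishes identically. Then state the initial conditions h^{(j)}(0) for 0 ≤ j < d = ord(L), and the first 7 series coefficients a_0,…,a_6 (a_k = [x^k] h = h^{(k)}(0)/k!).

f: a_k = 4, 16, 32, 128/3, 128/3, 512/15, 1024/45, …
g: a_k = 0, 6, -6, 8, -12, 96/5, -32, …
f+g: L₀ = lclm(L_f,L_g), ord ≤ 1+2.
L = (-32 - 32·x)·Dx + (-4 - 32·x - 32·x^2)·Dx^2 + (3 + 10·x + 8·x^2)·Dx^3  (order 3).
h: a_k = 4, 22, 26, 152/3, 92/3, 160/3, -416/45, …
ICs: h(0) = 4, h′(0) = 22, h′′(0) = 52.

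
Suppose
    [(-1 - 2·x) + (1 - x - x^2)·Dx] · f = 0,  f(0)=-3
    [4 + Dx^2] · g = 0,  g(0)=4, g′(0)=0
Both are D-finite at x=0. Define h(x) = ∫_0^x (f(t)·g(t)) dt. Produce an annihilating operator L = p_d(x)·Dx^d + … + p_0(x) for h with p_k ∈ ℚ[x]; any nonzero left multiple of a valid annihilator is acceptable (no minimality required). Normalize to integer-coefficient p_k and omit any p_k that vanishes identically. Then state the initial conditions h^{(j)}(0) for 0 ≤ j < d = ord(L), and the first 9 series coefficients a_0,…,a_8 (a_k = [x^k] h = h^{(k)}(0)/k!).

f: a_k = -3, -3, -6, -9, -15, -24, -39, -63, -102, …
g: a_k = 4, 0, -8, 0, 8/3, 0, -16/45, 0, 8/315, …
Sym-product of L_f,L_g gives L₀ (≤ ord 2).
h=∫₀ˣh₀: take L = L₀·Dx.
L = (-2 + 4·x + 4·x^2)·Dx + (2 + 4·x)·Dx^2 + (-1 + x + x^2)·Dx^3  (order 3).
h: a_k = 0, -12, -6, 0, -3, -4, -16/3, -764/105, -311/30, …
ICs: h(0) = 0, h′(0) = -12, h′′(0) = -12.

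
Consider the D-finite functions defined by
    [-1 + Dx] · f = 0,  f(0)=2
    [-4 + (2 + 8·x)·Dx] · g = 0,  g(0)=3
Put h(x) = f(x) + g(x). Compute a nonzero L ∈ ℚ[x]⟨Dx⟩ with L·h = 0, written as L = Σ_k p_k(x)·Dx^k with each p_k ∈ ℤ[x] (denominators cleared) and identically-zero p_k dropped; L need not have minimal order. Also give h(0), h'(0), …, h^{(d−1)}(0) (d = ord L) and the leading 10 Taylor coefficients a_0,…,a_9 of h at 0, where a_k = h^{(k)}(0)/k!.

f: a_k = 2, 2, 1, 1/3, 1/12, 1/60, 1/360, 1/2520, 1/20160, 1/181440, …
g: a_k = 3, 6, -6, 12, -30, 84, -252, 792, -2574, 8580, …
f+g: L₀ = lclm(L_f,L_g), ord ≤ 1+1.
L = (6 + 8·x) + (-5 - 8·x - 16·x^2)·Dx + (-1 + 16·x^2)·Dx^2  (order 2).
h: a_k = 5, 8, -5, 37/3, -359/12, 5041/60, -90719/360, 1995841/2520, -51891839/20160, 1556755201/181440, …
ICs: h(0) = 5, h′(0) = 8.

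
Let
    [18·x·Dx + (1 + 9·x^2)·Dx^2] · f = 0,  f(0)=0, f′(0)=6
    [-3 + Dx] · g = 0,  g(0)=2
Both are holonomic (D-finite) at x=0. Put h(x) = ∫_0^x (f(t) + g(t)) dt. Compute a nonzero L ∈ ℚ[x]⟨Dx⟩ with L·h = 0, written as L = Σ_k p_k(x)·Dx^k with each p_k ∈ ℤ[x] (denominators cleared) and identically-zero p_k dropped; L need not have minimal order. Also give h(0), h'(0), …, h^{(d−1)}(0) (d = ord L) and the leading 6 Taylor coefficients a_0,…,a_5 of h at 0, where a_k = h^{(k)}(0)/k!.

f: a_k = 0, 6, 0, -18, 0, 486/5, …
g: a_k = 2, 6, 9, 9, 27/4, 81/20, …
f+g: L₀ = lclm(L_f,L_g), ord ≤ 2+1.
h=∫h₀ ⇒ L = L₀·Dx.
L = (18 - 108·x - 162·x^2)·Dx^2 + (-9 + 27·x + 27·x^2 - 81·x^3)·Dx^3 + (1 + 3·x + 9·x^2 + 27·x^3)·Dx^4  (order 4).
h: a_k = 0, 2, 6, 3, -9/4, 27/20, …
ICs: h(0) = 0, h′(0) = 2, h′′(0) = 12, h′′′(0) = 18.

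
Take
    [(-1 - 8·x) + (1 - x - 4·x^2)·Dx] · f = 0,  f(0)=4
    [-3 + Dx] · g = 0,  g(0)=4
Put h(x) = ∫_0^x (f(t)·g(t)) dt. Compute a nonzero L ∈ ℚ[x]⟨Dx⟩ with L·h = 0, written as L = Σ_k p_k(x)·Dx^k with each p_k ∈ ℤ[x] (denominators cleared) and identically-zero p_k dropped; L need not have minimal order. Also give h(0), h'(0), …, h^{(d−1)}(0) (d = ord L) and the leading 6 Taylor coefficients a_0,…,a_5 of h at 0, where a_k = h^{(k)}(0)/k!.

L = (4 + 5·x - 12·x^2)·Dx + (-1 + x + 4·x^2)·Dx^2  (order 2).
h: a_k = 0, 16, 32, 200/3, 132, 1382/5, …
ICs: h(0) = 0, h′(0) = 16.

f: a_k = 4, 4, 20, 36, 116, 260, …
g: a_k = 4, 12, 18, 18, 27/2, 81/10, …
h₀=f·g: eliminate ⇒ L₀, order ≤ 1·1.
Integrate: L := L₀·Dx.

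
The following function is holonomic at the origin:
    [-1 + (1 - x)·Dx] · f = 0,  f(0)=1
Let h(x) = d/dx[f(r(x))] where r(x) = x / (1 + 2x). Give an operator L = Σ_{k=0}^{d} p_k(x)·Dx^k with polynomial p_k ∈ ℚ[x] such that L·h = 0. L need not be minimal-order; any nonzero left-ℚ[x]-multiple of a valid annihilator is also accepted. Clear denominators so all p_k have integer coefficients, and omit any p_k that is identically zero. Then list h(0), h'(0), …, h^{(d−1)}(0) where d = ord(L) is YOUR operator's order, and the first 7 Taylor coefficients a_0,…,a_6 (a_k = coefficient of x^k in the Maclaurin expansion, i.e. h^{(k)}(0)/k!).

f: a_k = 1, 1, 1, 1, 1, 1, 1, …
L₀ from L_f via x↦r, Dx↦r'^{-1}Dx.
Differentiate: ansatz ord ≤ ord L₀ ⇒ L.
L = -4 + (-2 - 2·x)·Dx  (order 1).
h: a_k = 1, -2, 3, -4, 5, -6, 7, …
ICs: h(0) = 1.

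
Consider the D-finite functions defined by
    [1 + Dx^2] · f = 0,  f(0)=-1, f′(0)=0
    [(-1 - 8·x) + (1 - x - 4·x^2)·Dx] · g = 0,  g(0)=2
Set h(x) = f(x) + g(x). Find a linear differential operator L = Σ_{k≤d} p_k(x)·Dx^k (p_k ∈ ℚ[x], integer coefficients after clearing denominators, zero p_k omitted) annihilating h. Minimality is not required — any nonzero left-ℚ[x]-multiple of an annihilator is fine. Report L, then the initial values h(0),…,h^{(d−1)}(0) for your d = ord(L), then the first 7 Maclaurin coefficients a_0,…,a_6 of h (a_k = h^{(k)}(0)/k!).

f: a_k = -1, 0, 1/2, 0, -1/24, 0, 1/720, …
g: a_k = 2, 2, 10, 18, 58, 130, 362, …
h₀=f+g: left-lcm gives L₀, ord ≤ 3.
L = (-55 - 486·x - 553·x^2 - 1488·x^3 - 80·x^4 - 128·x^5) + (11 + 11·x + 23·x^2 - 169·x^3 - 348·x^4 - 48·x^5 - 64·x^6)·Dx + (-55 - 486·x - 553·x^2 - 1488·x^3 - 80·x^4 - 128·x^5)·Dx^2 + (11 + 11·x + 23·x^2 - 169·x^3 - 348·x^4 - 48·x^5 - 64·x^6)·Dx^3  (order 3).
h: a_k = 1, 2, 21/2, 18, 1391/24, 130, 260641/720, …
ICs: h(0) = 1, h′(0) = 2, h′′(0) = 21.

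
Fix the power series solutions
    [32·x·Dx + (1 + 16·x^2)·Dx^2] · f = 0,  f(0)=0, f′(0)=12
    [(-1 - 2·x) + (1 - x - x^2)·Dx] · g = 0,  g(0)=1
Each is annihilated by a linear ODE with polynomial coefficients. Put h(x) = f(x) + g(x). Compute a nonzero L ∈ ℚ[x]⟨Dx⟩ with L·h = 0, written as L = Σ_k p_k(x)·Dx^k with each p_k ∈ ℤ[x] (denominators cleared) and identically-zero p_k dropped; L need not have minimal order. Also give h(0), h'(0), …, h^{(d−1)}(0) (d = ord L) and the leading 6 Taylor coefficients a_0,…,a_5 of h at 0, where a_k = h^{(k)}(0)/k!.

f: a_k = 0, 12, 0, -64, 0, 3072/5, …
g: a_k = 1, 1, 2, 3, 5, 8, …
f+g: L₀ = lclm(L_f,L_g), ord ≤ 2+1.
L = (64 - 256·x - 3904·x^2 - 6912·x^3 - 9696·x^4 - 1536·x^6)·Dx + (-25 - 24·x + 542·x^2 - 780·x^3 - 6800·x^4 - 6560·x^5 - 768·x^6 - 1536·x^7)·Dx^2 + (2 + 17·x + 62·x^2 + 202·x^3 + 445·x^4 - 1136·x^5 - 576·x^6 - 256·x^7 - 256·x^8)·Dx^3  (order 3).
h: a_k = 1, 13, 2, -61, 5, 3112/5, …
ICs: h(0) = 1, h′(0) = 13, h′′(0) = 4.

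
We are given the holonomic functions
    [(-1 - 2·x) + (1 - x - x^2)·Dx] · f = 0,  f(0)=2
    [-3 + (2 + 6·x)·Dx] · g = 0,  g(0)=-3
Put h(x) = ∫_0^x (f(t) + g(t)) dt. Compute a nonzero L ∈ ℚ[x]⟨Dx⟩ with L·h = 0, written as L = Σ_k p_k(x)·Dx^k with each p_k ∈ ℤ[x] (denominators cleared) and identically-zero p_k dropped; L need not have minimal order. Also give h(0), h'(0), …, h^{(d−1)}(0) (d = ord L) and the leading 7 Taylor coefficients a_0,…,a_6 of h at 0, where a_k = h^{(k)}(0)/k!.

f: a_k = 2, 2, 4, 6, 10, 16, 26, …
g: a_k = -3, -9/2, 27/8, -81/16, 1215/128, -5103/256, 45927/1024, …
Sum ⇒ L₀ = lclm(L_f,L_g) in ℚ(x)⟨Dx⟩.
Integrate: L := L₀·Dx.
L = (-33 - 117·x - 117·x^2 - 90·x^3)·Dx + (25 + 102·x + 303·x^2 + 378·x^3 + 225·x^4)·Dx^2 + (2 - 22·x - 90·x^2 + 38·x^3 + 198·x^4 + 90·x^5)·Dx^3  (order 3).
h: a_k = 0, -1, -5/4, 59/24, 15/64, 499/128, -1007/1536, …
ICs: h(0) = 0, h′(0) = -1, h′′(0) = -5/2.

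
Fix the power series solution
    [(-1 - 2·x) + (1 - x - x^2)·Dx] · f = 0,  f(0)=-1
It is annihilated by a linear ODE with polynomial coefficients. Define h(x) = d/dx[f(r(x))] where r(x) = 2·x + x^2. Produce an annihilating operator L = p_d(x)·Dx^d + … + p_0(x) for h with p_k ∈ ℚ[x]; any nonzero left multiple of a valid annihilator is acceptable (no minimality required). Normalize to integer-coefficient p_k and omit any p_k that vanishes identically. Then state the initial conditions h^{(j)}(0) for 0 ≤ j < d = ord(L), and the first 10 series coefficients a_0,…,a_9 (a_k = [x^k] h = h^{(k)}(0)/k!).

L = (9 + 42·x + 105·x^2 + 164·x^3 + 141·x^4 + 60·x^5 + 10·x^6) + (-1 - 3·x + 9·x^2 + 39·x^3 + 55·x^4 + 39·x^5 + 14·x^6 + 2·x^7)·Dx  (order 1).
h: a_k = -2, -18, -96, -472, -2170, -9570, -41048, -172456, -713232, -2913320, …
ICs: h(0) = -2.

f: a_k = -1, -1, -2, -3, -5, -8, -13, -21, -34, -55, …
Substitute x→r, Dx→(1/r')Dx; clear ⇒ L₀.
Derive L from L₀ (diff closure).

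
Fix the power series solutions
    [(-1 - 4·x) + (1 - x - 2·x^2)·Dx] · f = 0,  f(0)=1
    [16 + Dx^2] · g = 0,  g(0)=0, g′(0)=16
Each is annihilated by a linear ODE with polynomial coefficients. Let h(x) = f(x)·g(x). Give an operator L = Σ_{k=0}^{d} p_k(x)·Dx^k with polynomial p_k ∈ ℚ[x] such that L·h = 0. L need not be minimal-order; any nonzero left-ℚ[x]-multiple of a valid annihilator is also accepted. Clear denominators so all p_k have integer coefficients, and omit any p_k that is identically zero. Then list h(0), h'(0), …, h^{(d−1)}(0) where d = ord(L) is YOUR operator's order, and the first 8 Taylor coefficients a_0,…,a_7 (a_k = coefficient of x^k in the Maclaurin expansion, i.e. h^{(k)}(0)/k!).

f: a_k = 1, 1, 3, 5, 11, 21, 43, 85, …
g: a_k = 0, 16, 0, -128/3, 0, 512/15, 0, -4096/315, …
h₀=f·g: eliminate ⇒ L₀, order ≤ 1·2.
L = (-12 + 16·x + 32·x^2) + (2 + 8·x)·Dx + (-1 + x + 2·x^2)·Dx^2  (order 2).
h: a_k = 0, 16, 16, 16/3, 112/3, 1232/15, 784/5, 19408/63, …
ICs: h(0) = 0, h′(0) = 16.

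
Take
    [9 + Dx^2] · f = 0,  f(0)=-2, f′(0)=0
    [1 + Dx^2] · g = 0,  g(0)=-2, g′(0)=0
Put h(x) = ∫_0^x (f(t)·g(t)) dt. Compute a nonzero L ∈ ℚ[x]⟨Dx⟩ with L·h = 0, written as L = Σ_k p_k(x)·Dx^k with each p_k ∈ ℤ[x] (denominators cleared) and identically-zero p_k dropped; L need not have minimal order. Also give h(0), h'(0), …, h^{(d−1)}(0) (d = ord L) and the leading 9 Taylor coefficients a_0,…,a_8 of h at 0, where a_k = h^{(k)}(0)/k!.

L = 64·Dx + 20·Dx^3 + Dx^5  (order 5).
h: a_k = 0, 4, 0, -20/3, 0, 68/15, 0, -104/63, 0, …
ICs: h(0) = 0, h′(0) = 4, h′′(0) = 0, h′′′(0) = -40, h′′′′(0) = 0.

f: a_k = -2, 0, 9, 0, -27/4, 0, 81/40, 0, -729/2240, …
g: a_k = -2, 0, 1, 0, -1/12, 0, 1/360, 0, -1/20160, …
L₀ := L_f ⊗_s L_g (sym. prod.), ord ≤ 4.
h=∫₀ˣh₀: take L = L₀·Dx.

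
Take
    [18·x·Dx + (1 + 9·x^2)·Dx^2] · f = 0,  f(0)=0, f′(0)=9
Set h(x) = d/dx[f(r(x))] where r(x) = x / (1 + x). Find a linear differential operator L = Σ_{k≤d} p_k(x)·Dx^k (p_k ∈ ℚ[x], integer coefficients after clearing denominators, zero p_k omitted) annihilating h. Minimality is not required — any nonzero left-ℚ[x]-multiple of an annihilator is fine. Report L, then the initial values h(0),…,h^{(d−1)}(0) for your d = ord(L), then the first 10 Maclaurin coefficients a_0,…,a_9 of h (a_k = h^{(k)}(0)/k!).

L = (2 + 20·x) + (1 + 2·x + 10·x^2)·Dx  (order 1).
h: a_k = 9, -18, -54, 288, -36, -2808, 5976, 16128, -92016, 22752, …
ICs: h(0) = 9.

f: a_k = 0, 9, 0, -27, 0, 729/5, 0, -6561/7, 0, 6561, …
Substitute x→r, Dx→(1/r')Dx; clear ⇒ L₀.
Derive L from L₀ (diff closure).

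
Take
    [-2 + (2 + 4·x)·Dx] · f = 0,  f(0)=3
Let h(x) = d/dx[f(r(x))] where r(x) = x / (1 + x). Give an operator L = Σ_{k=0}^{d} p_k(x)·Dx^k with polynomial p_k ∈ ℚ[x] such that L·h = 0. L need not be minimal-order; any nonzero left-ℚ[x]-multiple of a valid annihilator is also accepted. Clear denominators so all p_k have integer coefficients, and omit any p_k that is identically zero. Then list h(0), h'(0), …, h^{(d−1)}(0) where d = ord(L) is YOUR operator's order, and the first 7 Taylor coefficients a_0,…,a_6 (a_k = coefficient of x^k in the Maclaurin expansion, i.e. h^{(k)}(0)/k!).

f: a_k = 3, 3, -3/2, 3/2, -15/8, 21/8, -63/16, …
L₀ from L_f via x↦r, Dx↦r'^{-1}Dx.
Differentiate: ansatz ord ≤ ord L₀ ⇒ L.
L = (-3 - 6·x) + (-1 - 4·x - 3·x^2)·Dx  (order 1).
h: a_k = 3, -9, 45/2, -111/2, 1125/8, -2943/8, 15813/16, …
ICs: h(0) = 3.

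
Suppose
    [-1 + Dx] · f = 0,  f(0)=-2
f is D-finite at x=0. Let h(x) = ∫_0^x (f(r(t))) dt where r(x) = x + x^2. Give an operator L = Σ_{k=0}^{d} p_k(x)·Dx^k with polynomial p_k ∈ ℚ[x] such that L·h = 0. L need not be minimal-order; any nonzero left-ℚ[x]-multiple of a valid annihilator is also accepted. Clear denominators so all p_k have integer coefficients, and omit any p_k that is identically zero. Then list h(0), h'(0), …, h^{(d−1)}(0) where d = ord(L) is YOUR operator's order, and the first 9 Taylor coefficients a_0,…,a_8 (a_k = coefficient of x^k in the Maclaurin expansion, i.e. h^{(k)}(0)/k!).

L = (-1 - 2·x)·Dx + Dx^2  (order 2).
h: a_k = 0, -2, -1, -1, -7/12, -5/12, -9/40, -331/2520, -1303/20160, …
ICs: h(0) = 0, h′(0) = -2.

f: a_k = -2, -2, -1, -1/3, -1/12, -1/60, -1/360, -1/2520, -1/20160, …
f∘r: x↦r, Dx↦Dx/r' in L_f ⇒ L₀.
h=∫₀ˣh₀: take L = L₀·Dx.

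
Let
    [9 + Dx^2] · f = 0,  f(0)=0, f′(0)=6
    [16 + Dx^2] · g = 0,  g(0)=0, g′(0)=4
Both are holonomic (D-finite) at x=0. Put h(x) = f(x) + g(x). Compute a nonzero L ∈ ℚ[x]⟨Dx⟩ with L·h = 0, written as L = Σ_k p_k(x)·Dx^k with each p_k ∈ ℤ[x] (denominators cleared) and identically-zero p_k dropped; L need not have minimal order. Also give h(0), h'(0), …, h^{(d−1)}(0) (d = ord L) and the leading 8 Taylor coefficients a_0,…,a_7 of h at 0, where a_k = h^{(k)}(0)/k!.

f: a_k = 0, 6, 0, -9, 0, 81/20, 0, -243/280, …
g: a_k = 0, 4, 0, -32/3, 0, 128/15, 0, -1024/315, …
Sum ⇒ L₀ = lclm(L_f,L_g) in ℚ(x)⟨Dx⟩.
L = 144 + 25·Dx^2 + Dx^4  (order 4).
h: a_k = 0, 10, 0, -59/3, 0, 151/12, 0, -10379/2520, …
ICs: h(0) = 0, h′(0) = 10, h′′(0) = 0, h′′′(0) = -118.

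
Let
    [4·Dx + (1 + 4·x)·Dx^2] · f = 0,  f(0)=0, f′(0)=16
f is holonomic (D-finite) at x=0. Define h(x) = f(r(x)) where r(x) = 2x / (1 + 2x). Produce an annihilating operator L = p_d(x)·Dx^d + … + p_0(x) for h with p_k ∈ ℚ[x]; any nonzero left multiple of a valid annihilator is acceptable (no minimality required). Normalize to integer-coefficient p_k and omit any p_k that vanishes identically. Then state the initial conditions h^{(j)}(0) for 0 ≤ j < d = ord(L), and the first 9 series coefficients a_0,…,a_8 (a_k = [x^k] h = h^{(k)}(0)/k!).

f: a_k = 0, 16, -32, 256/3, -256, 4096/5, -8192/3, 65536/7, -32768, …
h₀=f(r): pull back L_f along r ⇒ L₀.
L = (12 + 40·x)·Dx + (1 + 12·x + 20·x^2)·Dx^2  (order 2).
h: a_k = 0, 32, -192, 3968/3, -9984, 399872/5, -666624, 39999488/7, -49999872, …
ICs: h(0) = 0, h′(0) = 32.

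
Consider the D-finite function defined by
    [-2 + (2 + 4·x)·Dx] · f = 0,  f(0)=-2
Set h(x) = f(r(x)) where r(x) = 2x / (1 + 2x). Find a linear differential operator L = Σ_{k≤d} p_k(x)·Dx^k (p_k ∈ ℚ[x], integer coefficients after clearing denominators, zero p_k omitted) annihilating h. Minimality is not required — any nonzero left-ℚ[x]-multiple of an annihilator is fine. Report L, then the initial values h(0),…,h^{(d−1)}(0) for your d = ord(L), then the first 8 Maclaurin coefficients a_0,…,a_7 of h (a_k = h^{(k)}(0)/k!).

f: a_k = -2, -2, 1, -1, 5/4, -7/4, 21/8, -33/8, …
f∘r: x↦r, Dx↦Dx/r' in L_f ⇒ L₀.
L = -2 + (1 + 8·x + 12·x^2)·Dx  (order 1).
h: a_k = -2, -4, 12, -40, 148, -600, 2616, -12048, …
ICs: h(0) = -2.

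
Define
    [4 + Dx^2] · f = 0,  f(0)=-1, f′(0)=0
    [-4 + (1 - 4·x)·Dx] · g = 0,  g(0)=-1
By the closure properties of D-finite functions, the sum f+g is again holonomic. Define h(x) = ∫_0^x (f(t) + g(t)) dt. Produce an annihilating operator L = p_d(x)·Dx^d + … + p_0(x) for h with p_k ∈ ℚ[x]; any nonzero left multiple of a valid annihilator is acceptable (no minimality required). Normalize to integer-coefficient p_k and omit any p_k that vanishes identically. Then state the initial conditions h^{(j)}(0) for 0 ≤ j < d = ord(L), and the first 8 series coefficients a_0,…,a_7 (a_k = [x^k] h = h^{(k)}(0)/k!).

f: a_k = -1, 0, 2, 0, -2/3, 0, 4/45, 0, …
g: a_k = -1, -4, -16, -64, -256, -1024, -4096, -16384, …
L₀ := lclm(L_f,L_g); ord L₀ ≤ 2+1.
∫: right-multiply L₀ by Dx.
L = (-400 + 128·x - 256·x^2)·Dx + (36 - 176·x + 192·x^2 - 256·x^3)·Dx^2 + (-100 + 32·x - 64·x^2)·Dx^3 + (9 - 44·x + 48·x^2 - 64·x^3)·Dx^4  (order 4).
h: a_k = 0, -2, -2, -14/3, -16, -154/3, -512/3, -184316/315, …
ICs: h(0) = 0, h′(0) = -2, h′′(0) = -4, h′′′(0) = -28.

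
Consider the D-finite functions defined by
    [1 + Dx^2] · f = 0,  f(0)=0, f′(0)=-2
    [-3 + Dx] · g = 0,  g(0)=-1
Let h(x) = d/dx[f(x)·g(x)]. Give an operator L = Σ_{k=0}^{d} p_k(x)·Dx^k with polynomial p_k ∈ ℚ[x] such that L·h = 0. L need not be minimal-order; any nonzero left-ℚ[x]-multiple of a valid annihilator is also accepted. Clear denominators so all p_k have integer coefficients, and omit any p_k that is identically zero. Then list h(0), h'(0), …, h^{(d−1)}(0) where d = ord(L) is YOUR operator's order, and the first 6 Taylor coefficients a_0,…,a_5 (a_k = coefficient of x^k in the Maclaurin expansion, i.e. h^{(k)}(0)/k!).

f: a_k = 0, -2, 0, 1/3, 0, -1/60, …
g: a_k = -1, -3, -9/2, -9/2, -27/8, -81/40, …
f·g: L₀ = L_f ⊗_s L_g, ord ≤ 2·1.
h₀' ⇒ L via d/dx closure of L₀.
L = 10 - 6·Dx + Dx^2  (order 2).
h: a_k = 2, 12, 26, 32, 79/3, 78/5, …
ICs: h(0) = 2, h′(0) = 12.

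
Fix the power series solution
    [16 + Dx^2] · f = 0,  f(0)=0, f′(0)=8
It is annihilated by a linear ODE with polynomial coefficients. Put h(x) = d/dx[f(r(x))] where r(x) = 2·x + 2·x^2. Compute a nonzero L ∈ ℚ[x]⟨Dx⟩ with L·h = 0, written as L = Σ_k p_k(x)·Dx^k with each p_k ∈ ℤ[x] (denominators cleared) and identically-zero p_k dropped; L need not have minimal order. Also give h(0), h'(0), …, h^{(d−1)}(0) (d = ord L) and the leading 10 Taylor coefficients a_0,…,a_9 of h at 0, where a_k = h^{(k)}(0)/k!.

f: a_k = 0, 8, 0, -64/3, 0, 256/15, 0, -2048/315, 0, 4096/2835, …
f∘r: x↦r, Dx↦Dx/r' in L_f ⇒ L₀.
Differentiate: ansatz ord ≤ ord L₀ ⇒ L.
L = (76 + 512·x + 1536·x^2 + 2048·x^3 + 1024·x^4) + (-6 - 12·x)·Dx + (1 + 4·x + 4·x^2)·Dx^2  (order 2).
h: a_k = 16, 32, -512, -2048, 512/3, 15360, 1458176/45, -131072/45, -39706624/315, -4603904/21, …
ICs: h(0) = 16, h′(0) = 32.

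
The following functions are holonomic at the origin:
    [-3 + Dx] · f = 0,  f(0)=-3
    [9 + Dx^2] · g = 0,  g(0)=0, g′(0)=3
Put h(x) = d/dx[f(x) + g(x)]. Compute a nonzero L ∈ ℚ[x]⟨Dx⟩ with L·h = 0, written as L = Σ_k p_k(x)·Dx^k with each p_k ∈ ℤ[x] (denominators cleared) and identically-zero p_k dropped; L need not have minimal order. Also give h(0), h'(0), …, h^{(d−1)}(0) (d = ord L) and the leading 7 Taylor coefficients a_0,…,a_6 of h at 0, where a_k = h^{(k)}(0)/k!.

L = 27 - 9·Dx + 3·Dx^2 - Dx^3  (order 3).
h: a_k = -6, -27, -54, -81/2, -81/4, -729/40, -243/20, …
ICs: h(0) = -6, h′(0) = -27, h′′(0) = -108.

f: a_k = -3, -9, -27/2, -27/2, -81/8, -243/40, -243/80, …
g: a_k = 0, 3, 0, -9/2, 0, 81/40, 0, …
Sum ⇒ L₀ = lclm(L_f,L_g) in ℚ(x)⟨Dx⟩.
Differentiate: ansatz ord ≤ ord L₀ ⇒ L.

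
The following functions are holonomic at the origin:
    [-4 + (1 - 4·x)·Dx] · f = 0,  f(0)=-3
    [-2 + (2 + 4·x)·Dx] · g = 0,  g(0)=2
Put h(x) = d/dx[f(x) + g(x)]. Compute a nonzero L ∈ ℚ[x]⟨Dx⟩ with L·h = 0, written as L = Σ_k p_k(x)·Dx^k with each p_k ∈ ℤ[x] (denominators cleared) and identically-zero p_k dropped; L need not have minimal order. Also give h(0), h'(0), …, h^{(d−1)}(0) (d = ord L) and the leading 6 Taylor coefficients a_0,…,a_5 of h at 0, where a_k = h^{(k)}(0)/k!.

f: a_k = -3, -12, -48, -192, -768, -3072, …
g: a_k = 2, 2, -1, 1, -5/4, 7/4, …
Sum ⇒ L₀ = lclm(L_f,L_g) in ℚ(x)⟨Dx⟩.
Derive L from L₀ (diff closure).
L = (-40 - 32·x) + (-31 - 136·x - 112·x^2)·Dx + (3 - 2·x - 32·x^2 - 32·x^3)·Dx^2  (order 2).
h: a_k = -10, -98, -573, -3077, -61405/4, -294975/4, …
ICs: h(0) = -10, h′(0) = -98.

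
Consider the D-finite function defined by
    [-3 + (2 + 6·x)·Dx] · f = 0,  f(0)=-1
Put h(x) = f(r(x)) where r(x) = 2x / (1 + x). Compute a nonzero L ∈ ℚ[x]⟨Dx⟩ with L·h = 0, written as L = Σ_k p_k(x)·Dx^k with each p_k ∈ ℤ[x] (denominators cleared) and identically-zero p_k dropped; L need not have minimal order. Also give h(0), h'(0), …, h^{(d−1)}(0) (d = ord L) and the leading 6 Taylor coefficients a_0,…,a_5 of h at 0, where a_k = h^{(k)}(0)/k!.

L = -3 + (1 + 8·x + 7·x^2)·Dx  (order 1).
h: a_k = -1, -3, 15/2, -51/2, 861/8, -4137/8, …
ICs: h(0) = -1.

f: a_k = -1, -3/2, 9/8, -27/16, 405/128, -1701/256, …
Substitute x→r, Dx→(1/r')Dx; clear ⇒ L₀.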